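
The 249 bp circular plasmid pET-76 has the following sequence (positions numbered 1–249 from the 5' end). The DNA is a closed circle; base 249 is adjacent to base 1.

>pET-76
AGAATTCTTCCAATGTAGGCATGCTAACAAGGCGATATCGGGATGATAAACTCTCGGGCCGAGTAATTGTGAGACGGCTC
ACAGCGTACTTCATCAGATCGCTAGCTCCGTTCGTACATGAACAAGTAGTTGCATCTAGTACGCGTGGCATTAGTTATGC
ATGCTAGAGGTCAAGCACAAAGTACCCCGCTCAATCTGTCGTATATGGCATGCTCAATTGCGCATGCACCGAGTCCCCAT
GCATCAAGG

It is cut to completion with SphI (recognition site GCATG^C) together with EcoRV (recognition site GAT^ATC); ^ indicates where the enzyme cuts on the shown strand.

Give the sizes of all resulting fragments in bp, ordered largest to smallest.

SphI sites (GCATGC) start at positions 19, 159, 208, 222.
SphI cuts after base 5 of each site (before the last base), so after positions 23, 163, 212, 226.
The EcoRV site (GATATC) starts at position 34.
EcoRV cuts after base 3 of each site, so after position 36.
Combined cut positions: 23, 36, 163, 212, 226.
Circular molecule, 5 cuts → 5 fragments:
  24–36 → 13 bp
  37–163 → 127 bp
  164–212 → 49 bp
  213–226 → 14 bp
  227–249 then 1–23 → 23 + 23 = 46 bp
Sorted largest to smallest: 127, 49, 46, 14, 13 bp.

127, 49, 46, 14, 13 bp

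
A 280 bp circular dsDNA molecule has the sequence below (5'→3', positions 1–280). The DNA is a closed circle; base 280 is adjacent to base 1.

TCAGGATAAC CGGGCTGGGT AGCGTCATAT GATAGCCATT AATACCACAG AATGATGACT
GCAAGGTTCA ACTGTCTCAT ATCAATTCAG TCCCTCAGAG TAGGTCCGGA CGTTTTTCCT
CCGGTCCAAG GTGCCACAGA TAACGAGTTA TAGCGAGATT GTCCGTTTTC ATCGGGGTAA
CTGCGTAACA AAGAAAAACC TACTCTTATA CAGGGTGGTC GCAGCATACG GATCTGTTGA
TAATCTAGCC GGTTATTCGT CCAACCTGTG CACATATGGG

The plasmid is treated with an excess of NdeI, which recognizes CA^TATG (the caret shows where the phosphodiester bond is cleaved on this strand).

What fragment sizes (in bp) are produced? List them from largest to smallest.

247, 33 bp

NdeI sites (CATATG) start at positions 26, 273.
NdeI cuts after base 2 of each site, so after positions 27, 274.
Circular molecule, 2 cuts → 2 fragments:
  28–274 → 247 bp
  275–280 then 1–27 → 6 + 27 = 33 bp
Sorted largest to smallest: 247, 33 bp.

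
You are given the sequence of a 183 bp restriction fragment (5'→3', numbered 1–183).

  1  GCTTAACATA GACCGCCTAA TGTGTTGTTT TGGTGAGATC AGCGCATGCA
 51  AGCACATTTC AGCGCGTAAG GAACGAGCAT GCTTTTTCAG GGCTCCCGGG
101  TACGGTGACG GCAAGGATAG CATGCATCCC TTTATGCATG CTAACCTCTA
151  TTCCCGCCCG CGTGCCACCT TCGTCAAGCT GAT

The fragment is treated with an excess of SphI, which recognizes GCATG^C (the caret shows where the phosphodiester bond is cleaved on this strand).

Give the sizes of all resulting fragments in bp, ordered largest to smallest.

48, 43, 43, 33, 16 bp

SphI sites (GCATGC) start at positions 44, 77, 120, 136.
SphI cuts after base 5 of each site (before the last base), so after positions 48, 81, 124, 140.
Linear molecule, 4 cuts → 5 fragments:
  1–48 → 48 bp
  49–81 → 33 bp
  82–124 → 43 bp
  125–140 → 16 bp
  141–183 → 43 bp
Sorted largest to smallest: 48, 43, 43, 33, 16 bp.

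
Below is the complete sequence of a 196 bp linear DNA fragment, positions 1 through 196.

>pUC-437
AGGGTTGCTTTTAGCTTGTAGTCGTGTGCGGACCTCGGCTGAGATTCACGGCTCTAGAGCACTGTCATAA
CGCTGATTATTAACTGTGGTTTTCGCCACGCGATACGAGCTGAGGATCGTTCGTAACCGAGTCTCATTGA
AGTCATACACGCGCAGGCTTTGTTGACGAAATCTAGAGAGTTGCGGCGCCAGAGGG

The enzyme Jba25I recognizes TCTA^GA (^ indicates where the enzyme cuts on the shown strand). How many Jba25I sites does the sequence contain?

2

TCTAGA occurs starting at positions 53, 172.
Jba25I cuts at 2 sites.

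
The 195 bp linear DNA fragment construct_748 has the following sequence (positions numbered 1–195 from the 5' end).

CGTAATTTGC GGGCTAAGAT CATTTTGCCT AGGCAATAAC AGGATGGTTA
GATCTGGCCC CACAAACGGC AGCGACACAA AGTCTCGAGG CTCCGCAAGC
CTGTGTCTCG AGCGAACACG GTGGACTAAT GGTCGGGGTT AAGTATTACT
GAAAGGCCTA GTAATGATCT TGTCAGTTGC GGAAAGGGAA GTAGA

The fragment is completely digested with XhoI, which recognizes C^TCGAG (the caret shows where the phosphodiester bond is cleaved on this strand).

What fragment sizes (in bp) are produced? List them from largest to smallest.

88, 84, 23 bp

XhoI sites (CTCGAG) start at positions 84, 107.
XhoI cuts after the first base of each site, so after positions 84, 107.
Linear molecule, 2 cuts → 3 fragments:
  1–84 → 84 bp
  85–107 → 23 bp
  108–195 → 88 bp
Sorted largest to smallest: 88, 84, 23 bp.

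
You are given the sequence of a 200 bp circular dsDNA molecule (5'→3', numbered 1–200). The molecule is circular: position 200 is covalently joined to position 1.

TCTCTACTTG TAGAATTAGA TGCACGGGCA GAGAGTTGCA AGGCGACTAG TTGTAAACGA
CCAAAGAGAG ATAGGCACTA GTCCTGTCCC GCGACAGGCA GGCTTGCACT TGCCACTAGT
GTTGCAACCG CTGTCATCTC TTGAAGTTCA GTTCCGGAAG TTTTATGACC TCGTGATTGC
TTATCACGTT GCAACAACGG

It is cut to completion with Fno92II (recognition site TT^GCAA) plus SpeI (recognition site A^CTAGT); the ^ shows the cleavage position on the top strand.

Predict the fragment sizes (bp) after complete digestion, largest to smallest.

67, 47, 38, 31, 9, 8 bp

Fno92II sites (TTGCAA) start at positions 36, 122, 189.
Fno92II cuts after base 2 of each site, so after positions 37, 123, 190.
SpeI sites (ACTAGT) start at positions 46, 77, 115.
SpeI cuts after the first base of each site, so after positions 46, 77, 115.
Combined cut positions: 37, 46, 77, 115, 123, 190.
Circular molecule, 6 cuts → 6 fragments:
  38–46 → 9 bp
  47–77 → 31 bp
  78–115 → 38 bp
  116–123 → 8 bp
  124–190 → 67 bp
  191–200 then 1–37 → 10 + 37 = 47 bp
Sorted largest to smallest: 67, 47, 38, 31, 9, 8 bp.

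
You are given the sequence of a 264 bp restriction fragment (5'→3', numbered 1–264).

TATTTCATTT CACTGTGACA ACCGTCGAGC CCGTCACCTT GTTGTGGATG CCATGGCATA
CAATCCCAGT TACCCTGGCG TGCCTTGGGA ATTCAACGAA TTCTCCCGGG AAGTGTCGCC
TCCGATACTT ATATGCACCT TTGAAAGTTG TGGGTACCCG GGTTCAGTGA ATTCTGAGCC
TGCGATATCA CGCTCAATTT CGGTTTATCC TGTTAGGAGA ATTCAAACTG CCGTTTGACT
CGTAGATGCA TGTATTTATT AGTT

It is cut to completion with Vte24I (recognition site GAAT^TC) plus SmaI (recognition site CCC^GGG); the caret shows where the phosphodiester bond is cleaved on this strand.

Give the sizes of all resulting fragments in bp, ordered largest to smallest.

92, 52, 50, 42, 13, 9, 6 bp

Vte24I sites (GAATTC) start at positions 89, 98, 169, 219.
Vte24I cuts after base 4 of each site, so after positions 92, 101, 172, 222.
SmaI sites (CCCGGG) start at positions 105, 157.
SmaI cuts after base 3 of each site, so after positions 107, 159.
Combined cut positions: 92, 101, 107, 159, 172, 222.
Linear molecule, 6 cuts → 7 fragments:
  1–92 → 92 bp
  93–101 → 9 bp
  102–107 → 6 bp
  108–159 → 52 bp
  160–172 → 13 bp
  173–222 → 50 bp
  223–264 → 42 bp
Sorted largest to smallest: 92, 52, 50, 42, 13, 9, 6 bp.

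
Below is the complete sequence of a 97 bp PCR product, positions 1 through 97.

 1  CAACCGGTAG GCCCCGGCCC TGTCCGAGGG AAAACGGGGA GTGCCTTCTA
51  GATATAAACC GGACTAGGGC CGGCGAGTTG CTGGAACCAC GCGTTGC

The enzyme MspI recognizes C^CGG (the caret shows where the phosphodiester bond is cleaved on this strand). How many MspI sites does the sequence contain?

CCGG occurs starting at positions 4, 14, 59, 70.
MspI cuts at 4 sites.

4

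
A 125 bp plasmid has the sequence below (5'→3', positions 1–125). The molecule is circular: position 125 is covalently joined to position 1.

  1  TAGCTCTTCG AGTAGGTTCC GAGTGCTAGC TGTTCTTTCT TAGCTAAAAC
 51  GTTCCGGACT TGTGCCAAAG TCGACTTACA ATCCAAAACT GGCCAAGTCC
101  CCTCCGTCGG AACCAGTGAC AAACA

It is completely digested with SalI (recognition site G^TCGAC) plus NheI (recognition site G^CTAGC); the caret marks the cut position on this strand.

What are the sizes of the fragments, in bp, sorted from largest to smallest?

The SalI site (GTCGAC) starts at position 70.
SalI cuts after the first base of each site, so after position 70.
The NheI site (GCTAGC) starts at position 25.
NheI cuts after the first base of each site, so after position 25.
Combined cut positions: 25, 70.
Circular molecule, 2 cuts → 2 fragments:
  26–70 → 45 bp
  71–125 then 1–25 → 55 + 25 = 80 bp
Sorted largest to smallest: 80, 45 bp.

80, 45 bp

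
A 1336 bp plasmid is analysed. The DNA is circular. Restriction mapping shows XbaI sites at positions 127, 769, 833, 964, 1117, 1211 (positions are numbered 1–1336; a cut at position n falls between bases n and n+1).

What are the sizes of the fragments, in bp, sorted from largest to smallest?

Circular molecule, 6 cuts → 6 fragments:
  769 − 127 = 642 bp
  833 − 769 = 64 bp
  964 − 833 = 131 bp
  1117 − 964 = 153 bp
  1211 − 1117 = 94 bp
  wrap: 1336 − 1211 + 127 = 252 bp
Sorted largest to smallest: 642, 252, 153, 131, 94, 64 bp.

642, 252, 153, 131, 94, 64 bp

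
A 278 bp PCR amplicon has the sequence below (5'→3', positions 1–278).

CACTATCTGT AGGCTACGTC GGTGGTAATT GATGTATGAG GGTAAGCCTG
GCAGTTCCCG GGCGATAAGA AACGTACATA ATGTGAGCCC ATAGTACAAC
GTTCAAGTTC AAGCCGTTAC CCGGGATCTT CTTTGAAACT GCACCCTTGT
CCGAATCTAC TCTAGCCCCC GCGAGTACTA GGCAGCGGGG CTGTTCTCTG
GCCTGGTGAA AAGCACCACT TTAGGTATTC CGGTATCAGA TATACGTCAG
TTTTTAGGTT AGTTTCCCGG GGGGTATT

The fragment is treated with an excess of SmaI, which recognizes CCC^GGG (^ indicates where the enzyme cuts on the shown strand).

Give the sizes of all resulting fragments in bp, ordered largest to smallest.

SmaI sites (CCCGGG) start at positions 57, 120, 266.
SmaI cuts after base 3 of each site, so after positions 59, 122, 268.
Linear molecule, 3 cuts → 4 fragments:
  1–59 → 59 bp
  60–122 → 63 bp
  123–268 → 146 bp
  269–278 → 10 bp
Sorted largest to smallest: 146, 63, 59, 10 bp.

146, 63, 59, 10 bp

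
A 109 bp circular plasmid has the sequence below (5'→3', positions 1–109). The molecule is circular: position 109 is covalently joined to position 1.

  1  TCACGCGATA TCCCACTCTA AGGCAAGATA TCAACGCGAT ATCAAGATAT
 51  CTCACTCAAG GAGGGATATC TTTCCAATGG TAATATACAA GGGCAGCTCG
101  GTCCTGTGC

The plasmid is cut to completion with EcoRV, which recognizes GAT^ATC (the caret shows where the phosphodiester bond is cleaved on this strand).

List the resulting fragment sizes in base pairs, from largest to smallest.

EcoRV sites (GATATC) start at positions 7, 27, 38, 46, 65.
EcoRV cuts after base 3 of each site, so after positions 9, 29, 40, 48, 67.
Circular molecule, 5 cuts → 5 fragments:
  10–29 → 20 bp
  30–40 → 11 bp
  41–48 → 8 bp
  49–67 → 19 bp
  68–109 then 1–9 → 42 + 9 = 51 bp
Sorted largest to smallest: 51, 20, 19, 11, 8 bp.

51, 20, 19, 11, 8 bp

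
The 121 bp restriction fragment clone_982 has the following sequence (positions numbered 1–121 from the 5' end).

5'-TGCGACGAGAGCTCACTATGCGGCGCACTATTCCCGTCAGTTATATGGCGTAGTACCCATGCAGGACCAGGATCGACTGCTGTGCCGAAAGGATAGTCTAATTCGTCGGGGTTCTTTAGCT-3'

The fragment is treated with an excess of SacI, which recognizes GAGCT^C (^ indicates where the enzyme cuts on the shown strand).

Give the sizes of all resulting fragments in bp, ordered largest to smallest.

108, 13 bp

The SacI site (GAGCTC) starts at position 9.
SacI cuts after base 5 of each site (before the last base), so after position 13.
Linear molecule, 1 cut → 2 fragments:
  1–13 → 13 bp
  14–121 → 108 bp
Sorted largest to smallest: 108, 13 bp.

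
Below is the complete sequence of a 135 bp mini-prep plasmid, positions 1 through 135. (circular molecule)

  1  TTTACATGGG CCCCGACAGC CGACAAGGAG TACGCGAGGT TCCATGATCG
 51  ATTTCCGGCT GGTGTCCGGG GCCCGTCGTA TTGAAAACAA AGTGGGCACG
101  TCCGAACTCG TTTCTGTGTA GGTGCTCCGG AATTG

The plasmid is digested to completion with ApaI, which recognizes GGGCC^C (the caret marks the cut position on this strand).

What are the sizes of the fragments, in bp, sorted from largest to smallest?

74, 61 bp

ApaI sites (GGGCCC) start at positions 8, 69.
ApaI cuts after base 5 of each site (before the last base), so after positions 12, 73.
Circular molecule, 2 cuts → 2 fragments:
  13–73 → 61 bp
  74–135 then 1–12 → 62 + 12 = 74 bp
Sorted largest to smallest: 74, 61 bp.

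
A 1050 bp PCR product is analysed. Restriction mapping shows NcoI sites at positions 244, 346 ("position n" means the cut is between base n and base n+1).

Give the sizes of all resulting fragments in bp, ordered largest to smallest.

704, 244, 102 bp

Linear molecule, 2 cuts → 3 fragments:
  244 − 0 = 244 bp
  346 − 244 = 102 bp
  1050 − 346 = 704 bp
Sorted largest to smallest: 704, 244, 102 bp.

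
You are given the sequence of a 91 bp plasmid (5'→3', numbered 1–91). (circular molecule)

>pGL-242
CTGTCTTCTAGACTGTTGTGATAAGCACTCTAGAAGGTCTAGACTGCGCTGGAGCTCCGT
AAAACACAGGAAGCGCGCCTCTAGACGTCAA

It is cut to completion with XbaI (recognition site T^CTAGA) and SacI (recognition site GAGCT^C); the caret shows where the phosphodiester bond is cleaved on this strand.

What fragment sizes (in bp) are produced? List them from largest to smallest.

XbaI sites (TCTAGA) start at positions 7, 29, 38, 80.
XbaI cuts after the first base of each site, so after positions 7, 29, 38, 80.
The SacI site (GAGCTC) starts at position 52.
SacI cuts after base 5 of each site (before the last base), so after position 56.
Combined cut positions: 7, 29, 38, 56, 80.
Circular molecule, 5 cuts → 5 fragments:
  8–29 → 22 bp
  30–38 → 9 bp
  39–56 → 18 bp
  57–80 → 24 bp
  81–91 then 1–7 → 11 + 7 = 18 bp
Sorted largest to smallest: 24, 22, 18, 18, 9 bp.

24, 22, 18, 18, 9 bp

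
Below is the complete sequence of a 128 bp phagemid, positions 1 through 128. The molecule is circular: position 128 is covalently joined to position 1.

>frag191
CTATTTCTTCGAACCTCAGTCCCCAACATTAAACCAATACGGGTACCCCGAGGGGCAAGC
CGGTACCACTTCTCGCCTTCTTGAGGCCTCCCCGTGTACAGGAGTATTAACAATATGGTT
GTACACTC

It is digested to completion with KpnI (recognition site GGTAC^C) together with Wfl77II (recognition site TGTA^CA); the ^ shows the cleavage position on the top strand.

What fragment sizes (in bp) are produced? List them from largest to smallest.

51, 32, 25, 20 bp

KpnI sites (GGTACC) start at positions 42, 62.
KpnI cuts after base 5 of each site (before the last base), so after positions 46, 66.
Wfl77II sites (TGTACA) start at positions 95, 120.
Wfl77II cuts after base 4 of each site, so after positions 98, 123.
Combined cut positions: 46, 66, 98, 123.
Circular molecule, 4 cuts → 4 fragments:
  47–66 → 20 bp
  67–98 → 32 bp
  99–123 → 25 bp
  124–128 then 1–46 → 5 + 46 = 51 bp
Sorted largest to smallest: 51, 32, 25, 20 bp.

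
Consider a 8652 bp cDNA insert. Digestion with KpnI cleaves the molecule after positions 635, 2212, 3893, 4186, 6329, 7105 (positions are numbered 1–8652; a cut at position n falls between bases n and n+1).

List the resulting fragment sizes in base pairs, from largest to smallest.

Linear molecule, 6 cuts → 7 fragments:
  635 − 0 = 635 bp
  2212 − 635 = 1577 bp
  3893 − 2212 = 1681 bp
  4186 − 3893 = 293 bp
  6329 − 4186 = 2143 bp
  7105 − 6329 = 776 bp
  8652 − 7105 = 1547 bp
Sorted largest to smallest: 2143, 1681, 1577, 1547, 776, 635, 293 bp.

2143, 1681, 1577, 1547, 776, 635, 293 bp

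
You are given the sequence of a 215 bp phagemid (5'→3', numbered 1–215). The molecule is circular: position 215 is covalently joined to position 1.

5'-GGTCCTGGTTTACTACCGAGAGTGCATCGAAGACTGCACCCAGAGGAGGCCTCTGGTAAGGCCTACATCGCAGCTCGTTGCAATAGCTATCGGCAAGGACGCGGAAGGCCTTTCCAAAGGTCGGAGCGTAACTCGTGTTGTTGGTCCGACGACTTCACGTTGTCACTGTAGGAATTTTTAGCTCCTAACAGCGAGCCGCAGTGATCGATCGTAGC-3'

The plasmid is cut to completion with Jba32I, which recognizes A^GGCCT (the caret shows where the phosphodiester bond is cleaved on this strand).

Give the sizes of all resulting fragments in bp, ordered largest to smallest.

156, 47, 12 bp

Jba32I sites (AGGCCT) start at positions 47, 59, 106.
Jba32I cuts after the first base of each site, so after positions 47, 59, 106.
Circular molecule, 3 cuts → 3 fragments:
  48–59 → 12 bp
  60–106 → 47 bp
  107–215 then 1–47 → 109 + 47 = 156 bp
Sorted largest to smallest: 156, 47, 12 bp.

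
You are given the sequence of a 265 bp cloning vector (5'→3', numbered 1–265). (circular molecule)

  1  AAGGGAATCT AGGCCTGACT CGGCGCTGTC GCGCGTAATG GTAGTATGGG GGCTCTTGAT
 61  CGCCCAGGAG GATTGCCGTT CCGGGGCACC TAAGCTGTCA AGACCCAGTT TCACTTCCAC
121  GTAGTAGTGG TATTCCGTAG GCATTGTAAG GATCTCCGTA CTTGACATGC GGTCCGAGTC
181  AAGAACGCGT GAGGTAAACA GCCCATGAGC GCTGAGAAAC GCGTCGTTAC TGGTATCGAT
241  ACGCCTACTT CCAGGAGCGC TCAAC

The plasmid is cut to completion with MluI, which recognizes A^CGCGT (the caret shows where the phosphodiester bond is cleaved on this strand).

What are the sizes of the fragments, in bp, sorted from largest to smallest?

231, 34 bp

MluI sites (ACGCGT) start at positions 185, 219.
MluI cuts after the first base of each site, so after positions 185, 219.
Circular molecule, 2 cuts → 2 fragments:
  186–219 → 34 bp
  220–265 then 1–185 → 46 + 185 = 231 bp
Sorted largest to smallest: 231, 34 bp.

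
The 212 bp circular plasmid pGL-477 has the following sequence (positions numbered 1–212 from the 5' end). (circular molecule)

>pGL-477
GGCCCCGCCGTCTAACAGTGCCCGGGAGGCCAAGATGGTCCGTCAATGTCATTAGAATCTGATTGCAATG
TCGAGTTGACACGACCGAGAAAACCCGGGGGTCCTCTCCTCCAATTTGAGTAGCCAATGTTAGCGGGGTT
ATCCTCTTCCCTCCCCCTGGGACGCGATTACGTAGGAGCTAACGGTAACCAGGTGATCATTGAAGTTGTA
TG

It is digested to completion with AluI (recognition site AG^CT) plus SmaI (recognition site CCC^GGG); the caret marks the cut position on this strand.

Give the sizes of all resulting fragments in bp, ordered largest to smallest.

The AluI site (AGCT) starts at position 177.
AluI cuts after base 2 of each site, so after position 178.
SmaI sites (CCCGGG) start at positions 21, 94.
SmaI cuts after base 3 of each site, so after positions 23, 96.
Combined cut positions: 23, 96, 178.
Circular molecule, 3 cuts → 3 fragments:
  24–96 → 73 bp
  97–178 → 82 bp
  179–212 then 1–23 → 34 + 23 = 57 bp
Sorted largest to smallest: 82, 73, 57 bp.

82, 73, 57 bp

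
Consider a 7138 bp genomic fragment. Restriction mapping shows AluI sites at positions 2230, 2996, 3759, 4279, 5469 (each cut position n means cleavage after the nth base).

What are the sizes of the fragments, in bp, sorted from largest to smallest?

Linear molecule, 5 cuts → 6 fragments:
  2230 − 0 = 2230 bp
  2996 − 2230 = 766 bp
  3759 − 2996 = 763 bp
  4279 − 3759 = 520 bp
  5469 − 4279 = 1190 bp
  7138 − 5469 = 1669 bp
Sorted largest to smallest: 2230, 1669, 1190, 766, 763, 520 bp.

2230, 1669, 1190, 766, 763, 520 bp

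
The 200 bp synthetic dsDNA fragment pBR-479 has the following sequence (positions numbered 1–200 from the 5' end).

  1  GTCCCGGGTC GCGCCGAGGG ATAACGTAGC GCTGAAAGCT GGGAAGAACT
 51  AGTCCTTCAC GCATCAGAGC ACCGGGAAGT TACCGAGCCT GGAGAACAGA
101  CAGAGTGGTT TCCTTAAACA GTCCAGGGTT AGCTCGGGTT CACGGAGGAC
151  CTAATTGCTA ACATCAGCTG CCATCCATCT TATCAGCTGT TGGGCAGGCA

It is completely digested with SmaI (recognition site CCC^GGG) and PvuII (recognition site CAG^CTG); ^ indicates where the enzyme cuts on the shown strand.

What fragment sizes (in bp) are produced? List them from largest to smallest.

The SmaI site (CCCGGG) starts at position 3.
SmaI cuts after base 3 of each site, so after position 5.
PvuII sites (CAGCTG) start at positions 165, 184.
PvuII cuts after base 3 of each site, so after positions 167, 186.
Combined cut positions: 5, 167, 186.
Linear molecule, 3 cuts → 4 fragments:
  1–5 → 5 bp
  6–167 → 162 bp
  168–186 → 19 bp
  187–200 → 14 bp
Sorted largest to smallest: 162, 19, 14, 5 bp.

162, 19, 14, 5 bp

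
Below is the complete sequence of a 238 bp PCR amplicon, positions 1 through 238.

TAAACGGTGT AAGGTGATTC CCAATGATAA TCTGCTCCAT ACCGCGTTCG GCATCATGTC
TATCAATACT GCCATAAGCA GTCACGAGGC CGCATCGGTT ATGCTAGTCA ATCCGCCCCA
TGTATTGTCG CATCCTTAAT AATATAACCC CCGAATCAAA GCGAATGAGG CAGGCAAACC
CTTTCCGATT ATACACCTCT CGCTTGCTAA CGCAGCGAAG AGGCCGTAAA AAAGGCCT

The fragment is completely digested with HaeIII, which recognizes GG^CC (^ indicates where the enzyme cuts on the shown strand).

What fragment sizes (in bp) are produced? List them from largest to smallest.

134, 89, 12, 3 bp

HaeIII sites (GGCC) start at positions 88, 222, 234.
HaeIII cuts after base 2 of each site, so after positions 89, 223, 235.
Linear molecule, 3 cuts → 4 fragments:
  1–89 → 89 bp
  90–223 → 134 bp
  224–235 → 12 bp
  236–238 → 3 bp
Sorted largest to smallest: 134, 89, 12, 3 bp.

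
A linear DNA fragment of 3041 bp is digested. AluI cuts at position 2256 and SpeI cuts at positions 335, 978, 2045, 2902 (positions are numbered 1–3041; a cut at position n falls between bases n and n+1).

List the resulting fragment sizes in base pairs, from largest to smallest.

1067, 646, 643, 335, 211, 139 bp

Combined cut positions (sorted): 335, 978, 2045, 2256, 2902.
Linear molecule, 5 cuts → 6 fragments:
  335 − 0 = 335 bp
  978 − 335 = 643 bp
  2045 − 978 = 1067 bp
  2256 − 2045 = 211 bp
  2902 − 2256 = 646 bp
  3041 − 2902 = 139 bp
Sorted largest to smallest: 1067, 646, 643, 335, 211, 139 bp.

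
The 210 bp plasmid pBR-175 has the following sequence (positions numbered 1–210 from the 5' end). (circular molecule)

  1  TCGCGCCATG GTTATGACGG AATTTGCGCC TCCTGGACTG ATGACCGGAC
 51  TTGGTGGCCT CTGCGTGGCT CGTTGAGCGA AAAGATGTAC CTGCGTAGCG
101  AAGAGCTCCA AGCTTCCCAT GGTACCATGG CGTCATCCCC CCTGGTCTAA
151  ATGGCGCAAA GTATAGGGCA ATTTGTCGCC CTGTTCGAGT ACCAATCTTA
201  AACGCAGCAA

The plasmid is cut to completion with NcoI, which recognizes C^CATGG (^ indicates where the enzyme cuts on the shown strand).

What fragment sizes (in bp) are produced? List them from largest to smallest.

111, 91, 8 bp

NcoI sites (CCATGG) start at positions 6, 117, 125.
NcoI cuts after the first base of each site, so after positions 6, 117, 125.
Circular molecule, 3 cuts → 3 fragments:
  7–117 → 111 bp
  118–125 → 8 bp
  126–210 then 1–6 → 85 + 6 = 91 bp
Sorted largest to smallest: 111, 91, 8 bp.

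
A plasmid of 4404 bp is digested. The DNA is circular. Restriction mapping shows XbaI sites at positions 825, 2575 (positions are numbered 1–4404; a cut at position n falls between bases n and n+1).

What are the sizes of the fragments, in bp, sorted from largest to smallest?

2654, 1750 bp

Circular molecule, 2 cuts → 2 fragments:
  2575 − 825 = 1750 bp
  wrap: 4404 − 2575 + 825 = 2654 bp
Sorted largest to smallest: 2654, 1750 bp.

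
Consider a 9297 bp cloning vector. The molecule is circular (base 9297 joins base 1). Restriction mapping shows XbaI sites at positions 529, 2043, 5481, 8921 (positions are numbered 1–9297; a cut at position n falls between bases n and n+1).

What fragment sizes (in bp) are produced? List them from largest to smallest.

Circular molecule, 4 cuts → 4 fragments:
  2043 − 529 = 1514 bp
  5481 − 2043 = 3438 bp
  8921 − 5481 = 3440 bp
  wrap: 9297 − 8921 + 529 = 905 bp
Sorted largest to smallest: 3440, 3438, 1514, 905 bp.

3440, 3438, 1514, 905 bp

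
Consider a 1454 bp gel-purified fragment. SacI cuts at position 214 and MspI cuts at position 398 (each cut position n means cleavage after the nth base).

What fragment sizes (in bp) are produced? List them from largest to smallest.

Combined cut positions (sorted): 214, 398.
Linear molecule, 2 cuts → 3 fragments:
  214 − 0 = 214 bp
  398 − 214 = 184 bp
  1454 − 398 = 1056 bp
Sorted largest to smallest: 1056, 214, 184 bp.

1056, 214, 184 bp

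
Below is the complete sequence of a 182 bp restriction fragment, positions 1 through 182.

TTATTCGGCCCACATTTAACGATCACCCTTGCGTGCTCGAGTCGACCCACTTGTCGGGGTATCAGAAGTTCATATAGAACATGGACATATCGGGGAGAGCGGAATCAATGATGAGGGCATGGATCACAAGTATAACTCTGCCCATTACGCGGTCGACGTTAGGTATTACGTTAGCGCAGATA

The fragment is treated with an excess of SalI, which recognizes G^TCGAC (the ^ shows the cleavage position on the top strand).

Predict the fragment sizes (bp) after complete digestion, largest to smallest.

SalI sites (GTCGAC) start at positions 41, 152.
SalI cuts after the first base of each site, so after positions 41, 152.
Linear molecule, 2 cuts → 3 fragments:
  1–41 → 41 bp
  42–152 → 111 bp
  153–182 → 30 bp
Sorted largest to smallest: 111, 41, 30 bp.

111, 41, 30 bp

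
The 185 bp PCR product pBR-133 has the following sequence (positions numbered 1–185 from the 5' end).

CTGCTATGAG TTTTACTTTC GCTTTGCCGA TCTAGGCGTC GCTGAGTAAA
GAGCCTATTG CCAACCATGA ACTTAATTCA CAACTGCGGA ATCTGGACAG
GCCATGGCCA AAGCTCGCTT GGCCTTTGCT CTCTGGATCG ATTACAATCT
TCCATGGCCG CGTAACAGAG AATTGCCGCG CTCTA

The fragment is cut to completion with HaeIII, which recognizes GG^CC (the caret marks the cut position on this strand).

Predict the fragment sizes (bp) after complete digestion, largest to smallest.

HaeIII sites (GGCC) start at positions 100, 106, 121, 156.
HaeIII cuts after base 2 of each site, so after positions 101, 107, 122, 157.
Linear molecule, 4 cuts → 5 fragments:
  1–101 → 101 bp
  102–107 → 6 bp
  108–122 → 15 bp
  123–157 → 35 bp
  158–185 → 28 bp
Sorted largest to smallest: 101, 35, 28, 15, 6 bp.

101, 35, 28, 15, 6 bp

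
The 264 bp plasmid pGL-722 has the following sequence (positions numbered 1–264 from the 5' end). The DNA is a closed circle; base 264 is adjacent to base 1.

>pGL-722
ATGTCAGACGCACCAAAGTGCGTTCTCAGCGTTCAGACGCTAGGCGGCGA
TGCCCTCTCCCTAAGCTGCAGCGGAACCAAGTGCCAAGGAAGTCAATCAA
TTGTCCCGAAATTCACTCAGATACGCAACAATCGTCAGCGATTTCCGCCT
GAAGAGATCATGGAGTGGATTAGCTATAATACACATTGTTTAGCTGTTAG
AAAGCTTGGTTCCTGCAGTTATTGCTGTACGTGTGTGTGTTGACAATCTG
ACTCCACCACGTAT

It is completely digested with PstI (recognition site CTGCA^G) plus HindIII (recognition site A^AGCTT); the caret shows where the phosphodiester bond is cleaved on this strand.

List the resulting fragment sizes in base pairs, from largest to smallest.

PstI sites (CTGCAG) start at positions 66, 213.
PstI cuts after base 5 of each site (before the last base), so after positions 70, 217.
The HindIII site (AAGCTT) starts at position 202.
HindIII cuts after the first base of each site, so after position 202.
Combined cut positions: 70, 202, 217.
Circular molecule, 3 cuts → 3 fragments:
  71–202 → 132 bp
  203–217 → 15 bp
  218–264 then 1–70 → 47 + 70 = 117 bp
Sorted largest to smallest: 132, 117, 15 bp.

132, 117, 15 bp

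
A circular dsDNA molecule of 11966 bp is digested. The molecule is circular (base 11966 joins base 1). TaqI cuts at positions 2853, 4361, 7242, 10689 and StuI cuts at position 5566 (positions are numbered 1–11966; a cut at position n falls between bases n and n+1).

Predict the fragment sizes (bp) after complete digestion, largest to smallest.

Combined cut positions (sorted): 2853, 4361, 5566, 7242, 10689.
Circular molecule, 5 cuts → 5 fragments:
  4361 − 2853 = 1508 bp
  5566 − 4361 = 1205 bp
  7242 − 5566 = 1676 bp
  10689 − 7242 = 3447 bp
  wrap: 11966 − 10689 + 2853 = 4130 bp
Sorted largest to smallest: 4130, 3447, 1676, 1508, 1205 bp.

4130, 3447, 1676, 1508, 1205 bp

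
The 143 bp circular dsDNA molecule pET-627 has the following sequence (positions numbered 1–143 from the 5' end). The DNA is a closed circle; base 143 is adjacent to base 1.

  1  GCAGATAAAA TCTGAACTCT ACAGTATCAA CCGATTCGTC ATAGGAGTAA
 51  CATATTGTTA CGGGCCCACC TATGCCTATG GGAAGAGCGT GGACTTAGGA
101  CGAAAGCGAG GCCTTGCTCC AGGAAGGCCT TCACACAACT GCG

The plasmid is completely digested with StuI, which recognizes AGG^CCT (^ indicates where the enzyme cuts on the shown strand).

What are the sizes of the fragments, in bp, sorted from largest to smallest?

127, 16 bp

StuI sites (AGGCCT) start at positions 109, 125.
StuI cuts after base 3 of each site, so after positions 111, 127.
Circular molecule, 2 cuts → 2 fragments:
  112–127 → 16 bp
  128–143 then 1–111 → 16 + 111 = 127 bp
Sorted largest to smallest: 127, 16 bp.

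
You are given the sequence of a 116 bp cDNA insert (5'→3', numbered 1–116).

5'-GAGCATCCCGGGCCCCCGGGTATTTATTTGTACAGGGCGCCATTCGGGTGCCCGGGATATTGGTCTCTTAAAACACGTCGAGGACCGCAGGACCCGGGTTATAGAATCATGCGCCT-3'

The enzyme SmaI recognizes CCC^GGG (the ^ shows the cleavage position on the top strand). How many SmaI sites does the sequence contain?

CCCGGG occurs starting at positions 7, 15, 51, 93.
SmaI cuts at 4 sites.

4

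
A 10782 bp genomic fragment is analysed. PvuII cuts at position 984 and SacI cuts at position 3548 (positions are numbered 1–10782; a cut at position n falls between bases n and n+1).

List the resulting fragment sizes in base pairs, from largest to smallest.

7234, 2564, 984 bp

Combined cut positions (sorted): 984, 3548.
Linear molecule, 2 cuts → 3 fragments:
  984 − 0 = 984 bp
  3548 − 984 = 2564 bp
  10782 − 3548 = 7234 bp
Sorted largest to smallest: 7234, 2564, 984 bp.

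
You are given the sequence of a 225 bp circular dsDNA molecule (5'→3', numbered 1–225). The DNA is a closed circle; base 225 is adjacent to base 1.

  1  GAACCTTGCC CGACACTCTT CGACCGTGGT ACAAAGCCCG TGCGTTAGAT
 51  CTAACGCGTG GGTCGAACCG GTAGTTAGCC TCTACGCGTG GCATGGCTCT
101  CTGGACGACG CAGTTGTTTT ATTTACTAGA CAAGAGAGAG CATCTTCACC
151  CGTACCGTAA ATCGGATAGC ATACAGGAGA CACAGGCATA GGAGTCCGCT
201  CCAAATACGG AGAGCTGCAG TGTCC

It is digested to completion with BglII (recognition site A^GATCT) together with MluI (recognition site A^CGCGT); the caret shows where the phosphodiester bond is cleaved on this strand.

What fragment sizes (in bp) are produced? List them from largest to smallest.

188, 30, 7 bp

The BglII site (AGATCT) starts at position 47.
BglII cuts after the first base of each site, so after position 47.
MluI sites (ACGCGT) start at positions 54, 84.
MluI cuts after the first base of each site, so after positions 54, 84.
Combined cut positions: 47, 54, 84.
Circular molecule, 3 cuts → 3 fragments:
  48–54 → 7 bp
  55–84 → 30 bp
  85–225 then 1–47 → 141 + 47 = 188 bp
Sorted largest to smallest: 188, 30, 7 bp.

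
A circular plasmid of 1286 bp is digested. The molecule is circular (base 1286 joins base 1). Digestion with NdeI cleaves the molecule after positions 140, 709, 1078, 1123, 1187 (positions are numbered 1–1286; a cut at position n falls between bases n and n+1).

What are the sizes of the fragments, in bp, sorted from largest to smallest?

569, 369, 239, 64, 45 bp

Circular molecule, 5 cuts → 5 fragments:
  709 − 140 = 569 bp
  1078 − 709 = 369 bp
  1123 − 1078 = 45 bp
  1187 − 1123 = 64 bp
  wrap: 1286 − 1187 + 140 = 239 bp
Sorted largest to smallest: 569, 369, 239, 64, 45 bp.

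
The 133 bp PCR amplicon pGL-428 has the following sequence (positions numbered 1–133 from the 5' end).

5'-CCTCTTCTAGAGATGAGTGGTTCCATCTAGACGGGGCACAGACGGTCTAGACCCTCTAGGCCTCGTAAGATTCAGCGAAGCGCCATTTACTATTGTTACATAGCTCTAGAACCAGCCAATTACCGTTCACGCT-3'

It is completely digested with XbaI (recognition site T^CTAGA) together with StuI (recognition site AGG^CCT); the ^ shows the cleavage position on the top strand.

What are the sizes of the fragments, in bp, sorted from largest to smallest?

XbaI sites (TCTAGA) start at positions 6, 26, 46, 105.
XbaI cuts after the first base of each site, so after positions 6, 26, 46, 105.
The StuI site (AGGCCT) starts at position 58.
StuI cuts after base 3 of each site, so after position 60.
Combined cut positions: 6, 26, 46, 60, 105.
Linear molecule, 5 cuts → 6 fragments:
  1–6 → 6 bp
  7–26 → 20 bp
  27–46 → 20 bp
  47–60 → 14 bp
  61–105 → 45 bp
  106–133 → 28 bp
Sorted largest to smallest: 45, 28, 20, 20, 14, 6 bp.

45, 28, 20, 20, 14, 6 bp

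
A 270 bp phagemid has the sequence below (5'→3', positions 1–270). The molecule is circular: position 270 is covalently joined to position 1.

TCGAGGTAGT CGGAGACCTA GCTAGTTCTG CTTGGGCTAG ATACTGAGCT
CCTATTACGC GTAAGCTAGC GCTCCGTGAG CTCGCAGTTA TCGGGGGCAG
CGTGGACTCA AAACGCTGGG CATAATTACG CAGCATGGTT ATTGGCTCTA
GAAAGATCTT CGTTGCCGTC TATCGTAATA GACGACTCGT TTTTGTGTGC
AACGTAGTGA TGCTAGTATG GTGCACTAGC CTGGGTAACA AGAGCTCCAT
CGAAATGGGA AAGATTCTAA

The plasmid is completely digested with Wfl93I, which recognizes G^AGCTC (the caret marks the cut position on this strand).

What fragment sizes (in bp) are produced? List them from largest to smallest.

164, 74, 32 bp

Wfl93I sites (GAGCTC) start at positions 46, 78, 242.
Wfl93I cuts after the first base of each site, so after positions 46, 78, 242.
Circular molecule, 3 cuts → 3 fragments:
  47–78 → 32 bp
  79–242 → 164 bp
  243–270 then 1–46 → 28 + 46 = 74 bp
Sorted largest to smallest: 164, 74, 32 bp.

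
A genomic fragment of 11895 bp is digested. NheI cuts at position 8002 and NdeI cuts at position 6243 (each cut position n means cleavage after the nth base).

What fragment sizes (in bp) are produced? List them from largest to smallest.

Combined cut positions (sorted): 6243, 8002.
Linear molecule, 2 cuts → 3 fragments:
  6243 − 0 = 6243 bp
  8002 − 6243 = 1759 bp
  11895 − 8002 = 3893 bp
Sorted largest to smallest: 6243, 3893, 1759 bp.

6243, 3893, 1759 bp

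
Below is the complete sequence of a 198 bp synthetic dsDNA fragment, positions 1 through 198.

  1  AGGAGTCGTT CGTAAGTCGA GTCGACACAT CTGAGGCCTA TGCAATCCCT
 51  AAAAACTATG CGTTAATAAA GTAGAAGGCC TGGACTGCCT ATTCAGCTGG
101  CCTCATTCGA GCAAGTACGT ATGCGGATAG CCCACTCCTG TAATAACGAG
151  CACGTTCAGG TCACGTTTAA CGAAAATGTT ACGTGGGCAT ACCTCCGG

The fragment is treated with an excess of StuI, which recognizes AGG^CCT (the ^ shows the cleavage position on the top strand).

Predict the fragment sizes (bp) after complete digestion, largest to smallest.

StuI sites (AGGCCT) start at positions 34, 76.
StuI cuts after base 3 of each site, so after positions 36, 78.
Linear molecule, 2 cuts → 3 fragments:
  1–36 → 36 bp
  37–78 → 42 bp
  79–198 → 120 bp
Sorted largest to smallest: 120, 42, 36 bp.

120, 42, 36 bp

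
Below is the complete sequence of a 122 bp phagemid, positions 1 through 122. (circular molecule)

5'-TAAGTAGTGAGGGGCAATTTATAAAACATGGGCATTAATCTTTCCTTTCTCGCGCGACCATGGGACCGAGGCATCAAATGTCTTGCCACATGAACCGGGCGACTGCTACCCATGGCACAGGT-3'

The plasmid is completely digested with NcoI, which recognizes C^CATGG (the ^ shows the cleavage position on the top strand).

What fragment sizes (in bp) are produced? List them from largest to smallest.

70, 52 bp

NcoI sites (CCATGG) start at positions 58, 110.
NcoI cuts after the first base of each site, so after positions 58, 110.
Circular molecule, 2 cuts → 2 fragments:
  59–110 → 52 bp
  111–122 then 1–58 → 12 + 58 = 70 bp
Sorted largest to smallest: 70, 52 bp.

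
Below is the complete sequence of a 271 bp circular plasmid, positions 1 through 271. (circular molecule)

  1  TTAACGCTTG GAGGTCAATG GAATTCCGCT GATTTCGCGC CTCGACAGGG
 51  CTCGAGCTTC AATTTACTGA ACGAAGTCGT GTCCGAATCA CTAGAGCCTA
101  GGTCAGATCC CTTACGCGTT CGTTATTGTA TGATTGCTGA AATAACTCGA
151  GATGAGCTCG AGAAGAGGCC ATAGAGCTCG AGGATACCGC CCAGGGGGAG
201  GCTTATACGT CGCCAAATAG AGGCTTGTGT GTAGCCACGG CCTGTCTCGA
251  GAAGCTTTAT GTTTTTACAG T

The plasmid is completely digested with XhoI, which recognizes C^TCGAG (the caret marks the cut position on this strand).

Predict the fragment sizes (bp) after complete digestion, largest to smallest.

XhoI sites (CTCGAG) start at positions 51, 146, 157, 177, 246.
XhoI cuts after the first base of each site, so after positions 51, 146, 157, 177, 246.
Circular molecule, 5 cuts → 5 fragments:
  52–146 → 95 bp
  147–157 → 11 bp
  158–177 → 20 bp
  178–246 → 69 bp
  247–271 then 1–51 → 25 + 51 = 76 bp
Sorted largest to smallest: 95, 76, 69, 20, 11 bp.

95, 76, 69, 20, 11 bp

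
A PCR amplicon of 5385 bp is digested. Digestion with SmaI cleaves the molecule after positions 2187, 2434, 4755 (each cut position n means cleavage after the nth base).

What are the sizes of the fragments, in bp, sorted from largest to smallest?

Linear molecule, 3 cuts → 4 fragments:
  2187 − 0 = 2187 bp
  2434 − 2187 = 247 bp
  4755 − 2434 = 2321 bp
  5385 − 4755 = 630 bp
Sorted largest to smallest: 2321, 2187, 630, 247 bp.

2321, 2187, 630, 247 bp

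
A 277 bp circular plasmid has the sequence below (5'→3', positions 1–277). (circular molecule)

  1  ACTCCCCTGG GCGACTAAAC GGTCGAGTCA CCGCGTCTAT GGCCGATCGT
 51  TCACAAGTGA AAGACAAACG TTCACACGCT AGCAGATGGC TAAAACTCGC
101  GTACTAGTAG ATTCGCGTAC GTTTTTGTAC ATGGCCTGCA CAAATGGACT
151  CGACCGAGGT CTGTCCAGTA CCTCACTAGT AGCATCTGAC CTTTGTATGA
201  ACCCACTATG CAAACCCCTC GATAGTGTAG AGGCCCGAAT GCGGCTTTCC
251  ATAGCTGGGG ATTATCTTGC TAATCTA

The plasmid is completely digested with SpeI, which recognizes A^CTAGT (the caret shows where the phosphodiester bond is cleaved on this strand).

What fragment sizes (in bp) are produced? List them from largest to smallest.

205, 72 bp

SpeI sites (ACTAGT) start at positions 103, 175.
SpeI cuts after the first base of each site, so after positions 103, 175.
Circular molecule, 2 cuts → 2 fragments:
  104–175 → 72 bp
  176–277 then 1–103 → 102 + 103 = 205 bp
Sorted largest to smallest: 205, 72 bp.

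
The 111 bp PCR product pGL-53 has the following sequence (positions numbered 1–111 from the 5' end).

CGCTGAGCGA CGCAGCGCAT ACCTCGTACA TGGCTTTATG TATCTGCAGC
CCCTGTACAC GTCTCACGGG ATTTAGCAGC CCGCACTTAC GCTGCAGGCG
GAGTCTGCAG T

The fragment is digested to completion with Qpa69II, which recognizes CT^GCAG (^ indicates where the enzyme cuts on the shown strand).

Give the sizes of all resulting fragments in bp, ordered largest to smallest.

48, 45, 13, 5 bp

Qpa69II sites (CTGCAG) start at positions 44, 92, 105.
Qpa69II cuts after base 2 of each site, so after positions 45, 93, 106.
Linear molecule, 3 cuts → 4 fragments:
  1–45 → 45 bp
  46–93 → 48 bp
  94–106 → 13 bp
  107–111 → 5 bp
Sorted largest to smallest: 48, 45, 13, 5 bp.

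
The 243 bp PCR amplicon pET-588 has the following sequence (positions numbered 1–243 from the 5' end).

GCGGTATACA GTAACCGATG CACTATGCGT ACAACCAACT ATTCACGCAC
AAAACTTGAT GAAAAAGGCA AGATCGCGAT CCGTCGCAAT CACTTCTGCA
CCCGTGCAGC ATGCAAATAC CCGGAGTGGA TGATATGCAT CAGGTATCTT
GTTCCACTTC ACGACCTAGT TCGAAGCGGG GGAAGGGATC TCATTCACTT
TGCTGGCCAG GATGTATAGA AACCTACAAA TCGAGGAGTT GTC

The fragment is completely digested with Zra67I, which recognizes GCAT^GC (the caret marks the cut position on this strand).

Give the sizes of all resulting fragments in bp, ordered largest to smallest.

131, 112 bp

The Zra67I site (GCATGC) starts at position 109.
Zra67I cuts after base 4 of each site, so after position 112.
Linear molecule, 1 cut → 2 fragments:
  1–112 → 112 bp
  113–243 → 131 bp
Sorted largest to smallest: 131, 112 bp.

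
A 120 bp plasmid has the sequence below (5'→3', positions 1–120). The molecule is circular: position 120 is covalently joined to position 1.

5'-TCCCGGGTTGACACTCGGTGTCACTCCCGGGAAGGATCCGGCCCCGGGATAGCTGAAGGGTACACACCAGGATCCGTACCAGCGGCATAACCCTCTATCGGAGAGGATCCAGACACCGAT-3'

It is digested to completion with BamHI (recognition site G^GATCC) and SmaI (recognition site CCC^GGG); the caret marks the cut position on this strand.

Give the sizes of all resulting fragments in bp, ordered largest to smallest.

BamHI sites (GGATCC) start at positions 34, 70, 105.
BamHI cuts after the first base of each site, so after positions 34, 70, 105.
SmaI sites (CCCGGG) start at positions 2, 26, 43.
SmaI cuts after base 3 of each site, so after positions 4, 28, 45.
Combined cut positions: 4, 28, 34, 45, 70, 105.
Circular molecule, 6 cuts → 6 fragments:
  5–28 → 24 bp
  29–34 → 6 bp
  35–45 → 11 bp
  46–70 → 25 bp
  71–105 → 35 bp
  106–120 then 1–4 → 15 + 4 = 19 bp
Sorted largest to smallest: 35, 25, 24, 19, 11, 6 bp.

35, 25, 24, 19, 11, 6 bp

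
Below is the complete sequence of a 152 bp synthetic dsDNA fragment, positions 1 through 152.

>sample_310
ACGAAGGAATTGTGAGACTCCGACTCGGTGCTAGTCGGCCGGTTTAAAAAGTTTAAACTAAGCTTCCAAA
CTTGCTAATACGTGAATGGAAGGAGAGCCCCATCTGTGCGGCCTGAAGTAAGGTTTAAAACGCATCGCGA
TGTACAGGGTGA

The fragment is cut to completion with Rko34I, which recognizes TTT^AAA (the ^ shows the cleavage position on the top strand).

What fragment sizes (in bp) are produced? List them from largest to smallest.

72, 45, 26, 9 bp

Rko34I sites (TTTAAA) start at positions 43, 52, 124.
Rko34I cuts after base 3 of each site, so after positions 45, 54, 126.
Linear molecule, 3 cuts → 4 fragments:
  1–45 → 45 bp
  46–54 → 9 bp
  55–126 → 72 bp
  127–152 → 26 bp
Sorted largest to smallest: 72, 45, 26, 9 bp.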